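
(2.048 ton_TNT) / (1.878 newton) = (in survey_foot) 1.497e+10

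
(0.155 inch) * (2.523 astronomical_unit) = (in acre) 3.672e+05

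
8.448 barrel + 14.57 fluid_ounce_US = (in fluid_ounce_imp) 4.729e+04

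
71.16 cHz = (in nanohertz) 7.116e+08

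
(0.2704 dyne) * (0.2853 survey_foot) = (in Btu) 2.229e-10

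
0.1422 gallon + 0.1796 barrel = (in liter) 29.09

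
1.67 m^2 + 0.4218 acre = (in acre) 0.4222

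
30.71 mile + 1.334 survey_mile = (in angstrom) 5.157e+14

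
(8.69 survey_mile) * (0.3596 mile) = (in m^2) 8.094e+06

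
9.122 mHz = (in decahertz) 0.0009122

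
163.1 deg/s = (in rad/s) 2.847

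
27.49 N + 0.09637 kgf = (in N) 28.44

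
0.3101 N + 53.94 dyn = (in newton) 0.3106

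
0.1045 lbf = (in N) 0.4648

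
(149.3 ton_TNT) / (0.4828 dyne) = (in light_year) 13.68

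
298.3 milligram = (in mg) 298.3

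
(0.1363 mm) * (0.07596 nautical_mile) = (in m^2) 0.01917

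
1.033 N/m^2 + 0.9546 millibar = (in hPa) 0.9649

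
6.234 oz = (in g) 176.7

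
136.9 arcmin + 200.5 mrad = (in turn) 0.03825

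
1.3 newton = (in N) 1.3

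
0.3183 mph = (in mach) 0.0004179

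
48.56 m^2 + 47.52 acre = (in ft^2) 2.07e+06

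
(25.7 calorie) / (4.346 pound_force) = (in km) 0.005562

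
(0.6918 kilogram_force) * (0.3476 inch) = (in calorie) 0.01432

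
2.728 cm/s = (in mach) 8.012e-05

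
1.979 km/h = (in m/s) 0.5497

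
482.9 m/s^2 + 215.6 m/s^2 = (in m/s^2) 698.5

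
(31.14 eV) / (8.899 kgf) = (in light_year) 6.043e-36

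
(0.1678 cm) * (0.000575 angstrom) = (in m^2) 9.649e-17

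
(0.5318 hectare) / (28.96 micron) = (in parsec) 5.951e-09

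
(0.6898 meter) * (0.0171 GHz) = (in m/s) 1.18e+07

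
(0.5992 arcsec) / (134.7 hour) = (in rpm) 5.721e-11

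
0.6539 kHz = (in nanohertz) 6.539e+11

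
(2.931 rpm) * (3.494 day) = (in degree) 5.309e+06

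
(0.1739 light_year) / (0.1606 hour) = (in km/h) 1.024e+13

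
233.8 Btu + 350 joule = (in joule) 2.47e+05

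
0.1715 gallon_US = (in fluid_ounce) 21.95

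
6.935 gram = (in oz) 0.2446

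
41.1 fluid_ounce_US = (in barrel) 0.007645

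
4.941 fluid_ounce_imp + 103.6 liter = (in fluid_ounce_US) 3508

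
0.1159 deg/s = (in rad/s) 0.002023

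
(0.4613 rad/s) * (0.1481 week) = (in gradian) 2.63e+06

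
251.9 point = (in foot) 0.2916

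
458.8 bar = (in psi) 6654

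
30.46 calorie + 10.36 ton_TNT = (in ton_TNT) 10.36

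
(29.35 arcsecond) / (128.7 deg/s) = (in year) 2.009e-12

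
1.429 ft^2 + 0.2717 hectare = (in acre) 0.6714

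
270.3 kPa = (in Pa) 2.703e+05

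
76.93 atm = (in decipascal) 7.795e+07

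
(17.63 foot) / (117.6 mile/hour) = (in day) 1.183e-06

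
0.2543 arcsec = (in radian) 1.233e-06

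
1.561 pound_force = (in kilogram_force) 0.7081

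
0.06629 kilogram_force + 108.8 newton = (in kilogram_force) 11.16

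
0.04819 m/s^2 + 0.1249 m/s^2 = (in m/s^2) 0.1731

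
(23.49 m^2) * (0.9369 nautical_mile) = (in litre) 4.076e+07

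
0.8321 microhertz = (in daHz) 8.321e-08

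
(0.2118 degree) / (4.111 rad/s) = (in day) 1.041e-08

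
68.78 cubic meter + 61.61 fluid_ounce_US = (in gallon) 1.817e+04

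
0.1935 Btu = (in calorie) 48.79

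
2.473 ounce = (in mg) 7.011e+04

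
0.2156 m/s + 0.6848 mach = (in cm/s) 2.334e+04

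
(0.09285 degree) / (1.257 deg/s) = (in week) 1.221e-07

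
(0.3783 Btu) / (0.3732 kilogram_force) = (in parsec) 3.534e-15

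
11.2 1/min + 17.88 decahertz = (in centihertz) 1.79e+04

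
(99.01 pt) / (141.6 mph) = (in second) 0.0005518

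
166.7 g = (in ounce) 5.88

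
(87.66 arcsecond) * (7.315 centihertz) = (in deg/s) 0.001781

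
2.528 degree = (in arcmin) 151.7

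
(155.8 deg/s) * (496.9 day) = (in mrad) 1.167e+11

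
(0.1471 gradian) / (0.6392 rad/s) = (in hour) 1.004e-06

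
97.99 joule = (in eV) 6.116e+20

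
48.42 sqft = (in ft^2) 48.42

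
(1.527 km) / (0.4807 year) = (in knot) 0.0001958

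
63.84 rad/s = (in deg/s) 3658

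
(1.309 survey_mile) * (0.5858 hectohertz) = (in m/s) 1.234e+05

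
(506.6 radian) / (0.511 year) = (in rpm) 0.0003002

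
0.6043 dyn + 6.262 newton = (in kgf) 0.6385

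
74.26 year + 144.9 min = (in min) 3.903e+07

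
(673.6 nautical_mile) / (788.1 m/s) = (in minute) 26.38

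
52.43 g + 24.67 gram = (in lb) 0.17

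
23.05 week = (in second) 1.394e+07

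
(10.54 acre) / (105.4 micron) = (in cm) 4.047e+10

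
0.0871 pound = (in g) 39.51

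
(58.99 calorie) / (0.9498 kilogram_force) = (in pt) 7.511e+04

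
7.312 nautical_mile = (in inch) 5.331e+05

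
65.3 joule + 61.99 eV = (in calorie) 15.61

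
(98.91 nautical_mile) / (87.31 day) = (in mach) 7.132e-05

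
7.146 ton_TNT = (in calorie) 7.146e+09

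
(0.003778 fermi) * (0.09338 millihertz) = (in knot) 6.858e-22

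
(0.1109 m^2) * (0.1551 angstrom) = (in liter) 1.72e-09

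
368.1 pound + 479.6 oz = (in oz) 6369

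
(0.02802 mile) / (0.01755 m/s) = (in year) 8.148e-05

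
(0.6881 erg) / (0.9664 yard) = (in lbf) 1.751e-08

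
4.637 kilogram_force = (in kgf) 4.637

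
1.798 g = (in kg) 0.001798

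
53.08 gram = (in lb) 0.117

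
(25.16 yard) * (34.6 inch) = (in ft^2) 217.6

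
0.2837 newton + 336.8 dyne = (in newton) 0.2871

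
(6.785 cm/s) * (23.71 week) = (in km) 973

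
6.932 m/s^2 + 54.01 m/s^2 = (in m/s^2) 60.94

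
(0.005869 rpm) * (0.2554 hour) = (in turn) 0.08994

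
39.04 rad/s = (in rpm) 372.8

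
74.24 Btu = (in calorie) 1.872e+04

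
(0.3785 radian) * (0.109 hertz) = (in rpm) 0.394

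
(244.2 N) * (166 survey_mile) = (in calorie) 1.559e+07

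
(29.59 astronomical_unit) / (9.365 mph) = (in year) 3.353e+04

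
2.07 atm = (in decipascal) 2.097e+06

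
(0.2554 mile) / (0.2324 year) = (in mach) 1.647e-07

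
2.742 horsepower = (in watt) 2045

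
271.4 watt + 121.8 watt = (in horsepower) 0.5273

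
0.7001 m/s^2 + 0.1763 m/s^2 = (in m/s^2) 0.8764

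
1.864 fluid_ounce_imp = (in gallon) 0.01399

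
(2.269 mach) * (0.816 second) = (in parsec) 2.043e-14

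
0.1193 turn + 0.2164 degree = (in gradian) 47.96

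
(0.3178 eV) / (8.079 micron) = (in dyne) 6.302e-10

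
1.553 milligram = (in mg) 1.553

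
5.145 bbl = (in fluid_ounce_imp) 2.879e+04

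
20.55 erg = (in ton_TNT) 4.912e-16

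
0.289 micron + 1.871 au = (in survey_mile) 1.739e+08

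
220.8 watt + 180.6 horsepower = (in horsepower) 180.9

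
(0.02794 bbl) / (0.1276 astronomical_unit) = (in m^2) 2.327e-13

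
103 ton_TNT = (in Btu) 4.085e+08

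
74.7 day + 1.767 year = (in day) 719.7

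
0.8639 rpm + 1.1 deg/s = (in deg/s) 6.283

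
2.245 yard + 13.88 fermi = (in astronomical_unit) 1.372e-11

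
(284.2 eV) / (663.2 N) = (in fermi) 6.866e-05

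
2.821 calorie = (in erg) 1.18e+08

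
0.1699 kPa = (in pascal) 169.9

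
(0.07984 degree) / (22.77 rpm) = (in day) 6.764e-09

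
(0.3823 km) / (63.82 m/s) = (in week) 9.905e-06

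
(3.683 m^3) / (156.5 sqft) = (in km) 0.0002533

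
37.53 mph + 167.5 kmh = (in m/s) 63.31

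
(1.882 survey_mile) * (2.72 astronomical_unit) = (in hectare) 1.232e+11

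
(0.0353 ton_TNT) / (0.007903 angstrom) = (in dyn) 1.869e+25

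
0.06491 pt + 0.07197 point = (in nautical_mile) 2.607e-08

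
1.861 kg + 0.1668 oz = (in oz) 65.81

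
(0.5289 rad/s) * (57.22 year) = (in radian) 9.544e+08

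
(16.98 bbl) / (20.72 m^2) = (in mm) 130.3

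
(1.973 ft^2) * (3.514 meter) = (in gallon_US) 170.2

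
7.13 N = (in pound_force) 1.603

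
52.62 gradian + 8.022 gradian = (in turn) 0.1516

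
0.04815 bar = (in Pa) 4815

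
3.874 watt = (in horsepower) 0.005195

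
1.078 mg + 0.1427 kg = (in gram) 142.7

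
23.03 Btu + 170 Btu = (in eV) 1.271e+24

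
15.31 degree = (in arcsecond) 5.512e+04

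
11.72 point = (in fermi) 4.135e+12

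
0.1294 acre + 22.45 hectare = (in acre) 55.6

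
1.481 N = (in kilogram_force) 0.151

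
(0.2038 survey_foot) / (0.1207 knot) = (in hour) 0.0002779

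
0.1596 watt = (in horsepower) 0.000214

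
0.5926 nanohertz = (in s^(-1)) 5.926e-10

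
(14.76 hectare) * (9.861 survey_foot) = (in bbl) 2.79e+06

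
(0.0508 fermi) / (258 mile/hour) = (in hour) 1.223e-22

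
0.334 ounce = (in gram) 9.469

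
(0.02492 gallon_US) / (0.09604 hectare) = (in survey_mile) 6.103e-11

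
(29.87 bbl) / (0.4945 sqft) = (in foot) 339.1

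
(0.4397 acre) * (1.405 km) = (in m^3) 2.5e+06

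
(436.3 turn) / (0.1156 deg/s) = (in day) 15.73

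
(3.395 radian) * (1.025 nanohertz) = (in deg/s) 1.994e-07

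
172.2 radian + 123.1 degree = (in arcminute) 5.994e+05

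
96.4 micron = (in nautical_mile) 5.205e-08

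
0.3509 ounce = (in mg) 9948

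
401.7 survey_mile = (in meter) 6.465e+05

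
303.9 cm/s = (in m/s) 3.039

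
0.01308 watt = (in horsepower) 1.754e-05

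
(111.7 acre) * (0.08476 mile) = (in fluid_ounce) 2.085e+12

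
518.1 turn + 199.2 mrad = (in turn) 518.1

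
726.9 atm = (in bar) 736.5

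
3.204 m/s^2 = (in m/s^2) 3.204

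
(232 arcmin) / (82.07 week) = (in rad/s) 1.36e-09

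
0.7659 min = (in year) 1.457e-06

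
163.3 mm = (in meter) 0.1633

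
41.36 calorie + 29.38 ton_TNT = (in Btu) 1.165e+08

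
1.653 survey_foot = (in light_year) 5.326e-17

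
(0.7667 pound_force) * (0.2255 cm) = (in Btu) 7.289e-06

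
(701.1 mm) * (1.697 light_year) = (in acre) 2.781e+12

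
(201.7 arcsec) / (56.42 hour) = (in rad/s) 4.814e-09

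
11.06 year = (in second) 3.488e+08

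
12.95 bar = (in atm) 12.78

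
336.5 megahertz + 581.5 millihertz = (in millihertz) 3.365e+11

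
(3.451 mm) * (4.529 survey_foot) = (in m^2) 0.004764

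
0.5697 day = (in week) 0.08139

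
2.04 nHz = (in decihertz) 2.04e-08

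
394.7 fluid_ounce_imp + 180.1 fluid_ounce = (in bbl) 0.104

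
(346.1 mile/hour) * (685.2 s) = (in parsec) 3.436e-12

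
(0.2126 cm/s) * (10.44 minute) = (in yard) 1.456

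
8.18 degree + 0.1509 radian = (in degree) 16.83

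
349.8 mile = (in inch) 2.216e+07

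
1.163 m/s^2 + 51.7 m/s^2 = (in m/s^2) 52.86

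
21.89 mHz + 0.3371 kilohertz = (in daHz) 33.71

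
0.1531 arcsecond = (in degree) 4.253e-05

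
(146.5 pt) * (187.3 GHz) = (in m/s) 9.68e+09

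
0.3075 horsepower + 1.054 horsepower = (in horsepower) 1.362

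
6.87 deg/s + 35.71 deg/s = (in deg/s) 42.58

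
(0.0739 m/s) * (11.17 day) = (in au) 4.767e-07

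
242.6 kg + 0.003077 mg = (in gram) 2.426e+05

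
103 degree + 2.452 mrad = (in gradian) 114.6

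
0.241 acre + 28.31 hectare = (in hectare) 28.41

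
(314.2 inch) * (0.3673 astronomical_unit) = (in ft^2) 4.72e+12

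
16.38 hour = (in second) 5.897e+04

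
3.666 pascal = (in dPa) 36.66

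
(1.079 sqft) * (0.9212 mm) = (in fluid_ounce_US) 3.122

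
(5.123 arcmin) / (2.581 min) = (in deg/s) 0.0005514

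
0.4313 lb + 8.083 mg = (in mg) 1.956e+05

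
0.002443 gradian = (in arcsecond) 7.915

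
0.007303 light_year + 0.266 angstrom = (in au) 461.8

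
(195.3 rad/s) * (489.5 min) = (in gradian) 3.652e+08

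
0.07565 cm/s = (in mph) 0.001692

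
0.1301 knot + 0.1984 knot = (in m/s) 0.169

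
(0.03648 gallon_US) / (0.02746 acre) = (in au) 8.307e-18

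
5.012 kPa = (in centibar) 5.012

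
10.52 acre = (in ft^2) 4.583e+05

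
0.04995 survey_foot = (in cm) 1.522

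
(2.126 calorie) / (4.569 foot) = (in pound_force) 1.436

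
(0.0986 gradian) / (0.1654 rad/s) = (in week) 1.548e-08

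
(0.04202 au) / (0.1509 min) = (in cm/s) 6.943e+10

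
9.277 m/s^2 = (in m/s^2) 9.277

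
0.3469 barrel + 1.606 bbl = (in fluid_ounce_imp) 1.093e+04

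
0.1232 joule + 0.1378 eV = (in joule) 0.1232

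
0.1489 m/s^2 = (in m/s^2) 0.1489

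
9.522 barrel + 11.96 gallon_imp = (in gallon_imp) 345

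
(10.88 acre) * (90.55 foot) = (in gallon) 3.21e+08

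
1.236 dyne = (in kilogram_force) 1.26e-06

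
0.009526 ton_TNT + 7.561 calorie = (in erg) 3.986e+14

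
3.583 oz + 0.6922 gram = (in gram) 102.3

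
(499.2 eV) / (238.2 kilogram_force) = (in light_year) 3.619e-36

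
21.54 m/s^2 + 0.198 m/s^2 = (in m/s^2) 21.74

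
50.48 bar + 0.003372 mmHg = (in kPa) 5048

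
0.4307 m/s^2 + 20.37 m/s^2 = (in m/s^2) 20.8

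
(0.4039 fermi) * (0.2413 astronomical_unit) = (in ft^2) 0.0001569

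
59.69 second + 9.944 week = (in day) 69.61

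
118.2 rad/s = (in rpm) 1129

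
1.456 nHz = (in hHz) 1.456e-11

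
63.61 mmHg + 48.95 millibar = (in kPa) 13.38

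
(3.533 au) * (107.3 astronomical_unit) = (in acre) 2.096e+21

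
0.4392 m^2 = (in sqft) 4.728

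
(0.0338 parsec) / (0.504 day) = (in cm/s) 2.395e+12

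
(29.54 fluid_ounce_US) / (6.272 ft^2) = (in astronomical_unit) 1.002e-14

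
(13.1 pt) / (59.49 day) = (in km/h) 3.237e-09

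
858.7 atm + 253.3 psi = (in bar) 887.5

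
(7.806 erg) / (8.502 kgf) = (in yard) 1.024e-08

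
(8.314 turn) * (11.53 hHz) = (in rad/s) 6.023e+04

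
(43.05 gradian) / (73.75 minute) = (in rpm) 0.001459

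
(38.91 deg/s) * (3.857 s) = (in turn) 0.4169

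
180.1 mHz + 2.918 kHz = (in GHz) 2.918e-06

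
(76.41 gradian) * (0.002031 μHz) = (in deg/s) 1.397e-07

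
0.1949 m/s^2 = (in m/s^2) 0.1949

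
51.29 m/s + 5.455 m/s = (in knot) 110.3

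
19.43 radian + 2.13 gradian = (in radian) 19.46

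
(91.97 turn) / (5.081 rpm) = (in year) 3.444e-05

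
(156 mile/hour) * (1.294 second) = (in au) 6.032e-10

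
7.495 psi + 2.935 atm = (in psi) 50.63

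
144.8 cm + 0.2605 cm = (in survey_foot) 4.759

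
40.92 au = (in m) 6.122e+12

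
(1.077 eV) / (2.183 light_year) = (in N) 8.355e-36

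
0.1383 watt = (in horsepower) 0.0001855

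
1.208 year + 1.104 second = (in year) 1.208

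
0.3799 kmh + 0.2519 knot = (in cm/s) 23.51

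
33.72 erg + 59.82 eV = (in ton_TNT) 8.059e-16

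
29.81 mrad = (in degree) 1.708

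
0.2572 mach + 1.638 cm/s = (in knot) 170.3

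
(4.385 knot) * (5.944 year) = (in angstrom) 4.229e+18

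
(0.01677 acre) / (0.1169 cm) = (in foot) 1.905e+05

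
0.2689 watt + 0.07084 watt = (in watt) 0.3397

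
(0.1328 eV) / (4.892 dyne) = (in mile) 2.703e-19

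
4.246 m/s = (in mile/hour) 9.498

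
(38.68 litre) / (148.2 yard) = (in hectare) 2.854e-08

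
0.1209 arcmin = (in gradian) 0.002239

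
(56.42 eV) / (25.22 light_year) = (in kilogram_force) 3.863e-36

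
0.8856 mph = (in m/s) 0.3959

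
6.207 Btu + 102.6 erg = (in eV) 4.087e+22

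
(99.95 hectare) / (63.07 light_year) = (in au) 1.12e-23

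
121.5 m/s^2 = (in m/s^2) 121.5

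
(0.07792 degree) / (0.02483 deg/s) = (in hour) 0.0008717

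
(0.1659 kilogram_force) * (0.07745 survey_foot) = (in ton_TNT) 9.179e-12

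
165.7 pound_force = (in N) 737.1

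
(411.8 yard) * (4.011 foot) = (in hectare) 0.04604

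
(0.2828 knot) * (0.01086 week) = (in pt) 2.709e+06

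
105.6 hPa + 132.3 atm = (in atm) 132.4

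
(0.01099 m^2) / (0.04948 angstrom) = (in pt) 6.296e+12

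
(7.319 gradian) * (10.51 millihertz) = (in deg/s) 0.06923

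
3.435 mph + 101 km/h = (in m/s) 29.59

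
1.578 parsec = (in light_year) 5.147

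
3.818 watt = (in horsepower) 0.00512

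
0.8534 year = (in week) 44.5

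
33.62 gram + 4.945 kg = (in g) 4979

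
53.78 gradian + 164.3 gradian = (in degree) 196.3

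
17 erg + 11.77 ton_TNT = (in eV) 3.074e+29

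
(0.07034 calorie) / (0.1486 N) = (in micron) 1.981e+06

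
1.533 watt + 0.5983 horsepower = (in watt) 447.7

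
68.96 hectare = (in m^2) 6.896e+05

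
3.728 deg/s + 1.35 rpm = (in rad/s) 0.2064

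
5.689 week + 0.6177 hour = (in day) 39.85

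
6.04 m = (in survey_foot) 19.82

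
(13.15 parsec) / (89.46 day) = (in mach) 1.542e+08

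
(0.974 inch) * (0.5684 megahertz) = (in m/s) 1.406e+04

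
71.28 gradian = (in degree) 64.15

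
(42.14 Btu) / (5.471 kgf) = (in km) 0.8287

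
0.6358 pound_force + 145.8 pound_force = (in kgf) 66.42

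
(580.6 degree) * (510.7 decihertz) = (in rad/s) 517.5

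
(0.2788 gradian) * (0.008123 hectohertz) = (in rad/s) 0.003557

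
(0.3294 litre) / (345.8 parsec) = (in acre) 7.628e-27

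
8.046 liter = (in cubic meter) 0.008046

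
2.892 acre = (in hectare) 1.17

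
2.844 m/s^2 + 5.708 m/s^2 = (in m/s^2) 8.552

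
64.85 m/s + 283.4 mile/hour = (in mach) 0.5625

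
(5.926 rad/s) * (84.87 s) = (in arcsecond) 1.037e+08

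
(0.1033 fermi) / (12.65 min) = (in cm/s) 1.361e-17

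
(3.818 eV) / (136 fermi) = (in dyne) 0.4498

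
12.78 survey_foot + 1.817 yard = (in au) 3.715e-11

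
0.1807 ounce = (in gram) 5.123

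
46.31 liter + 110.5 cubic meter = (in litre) 1.105e+05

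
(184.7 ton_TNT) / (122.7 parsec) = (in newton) 2.041e-07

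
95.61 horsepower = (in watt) 7.13e+04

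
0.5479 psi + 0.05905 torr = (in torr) 28.39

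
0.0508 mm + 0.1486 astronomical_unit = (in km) 2.223e+07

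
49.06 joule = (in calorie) 11.73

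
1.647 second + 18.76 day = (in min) 2.701e+04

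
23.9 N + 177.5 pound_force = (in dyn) 8.135e+07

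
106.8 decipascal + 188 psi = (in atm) 12.79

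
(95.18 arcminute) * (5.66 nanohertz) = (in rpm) 1.496e-09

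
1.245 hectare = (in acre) 3.076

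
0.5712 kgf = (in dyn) 5.602e+05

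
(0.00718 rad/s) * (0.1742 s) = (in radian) 0.001251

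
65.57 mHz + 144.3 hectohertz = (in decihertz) 1.443e+05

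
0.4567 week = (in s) 2.762e+05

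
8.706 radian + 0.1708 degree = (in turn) 1.386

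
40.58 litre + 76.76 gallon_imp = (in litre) 389.5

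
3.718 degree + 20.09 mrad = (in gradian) 5.41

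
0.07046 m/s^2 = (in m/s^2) 0.07046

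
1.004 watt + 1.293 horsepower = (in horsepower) 1.294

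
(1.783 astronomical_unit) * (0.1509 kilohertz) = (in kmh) 1.449e+14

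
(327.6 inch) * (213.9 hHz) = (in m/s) 1.78e+05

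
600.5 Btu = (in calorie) 1.514e+05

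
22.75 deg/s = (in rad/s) 0.3971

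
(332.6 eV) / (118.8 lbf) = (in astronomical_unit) 6.741e-31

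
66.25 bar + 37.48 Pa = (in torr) 4.969e+04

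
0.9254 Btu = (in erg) 9.763e+09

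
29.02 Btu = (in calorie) 7318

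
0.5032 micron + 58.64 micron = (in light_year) 6.251e-21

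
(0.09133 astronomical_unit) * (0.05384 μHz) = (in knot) 1430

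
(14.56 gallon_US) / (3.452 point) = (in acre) 0.01118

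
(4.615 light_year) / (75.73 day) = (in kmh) 2.402e+10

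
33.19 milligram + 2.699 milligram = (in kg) 3.589e-05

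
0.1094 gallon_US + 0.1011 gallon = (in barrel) 0.005012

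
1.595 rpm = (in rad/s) 0.167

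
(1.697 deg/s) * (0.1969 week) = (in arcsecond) 7.275e+08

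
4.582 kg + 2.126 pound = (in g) 5546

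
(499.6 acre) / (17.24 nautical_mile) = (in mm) 6.332e+04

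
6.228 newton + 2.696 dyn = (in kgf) 0.6351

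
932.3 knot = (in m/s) 479.6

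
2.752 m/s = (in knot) 5.349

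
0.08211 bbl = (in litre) 13.05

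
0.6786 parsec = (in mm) 2.094e+19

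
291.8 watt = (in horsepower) 0.3913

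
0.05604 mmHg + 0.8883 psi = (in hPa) 61.32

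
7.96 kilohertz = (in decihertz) 7.96e+04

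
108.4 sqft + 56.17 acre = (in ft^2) 2.447e+06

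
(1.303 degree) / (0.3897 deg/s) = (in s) 3.344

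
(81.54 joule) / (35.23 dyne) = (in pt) 6.561e+08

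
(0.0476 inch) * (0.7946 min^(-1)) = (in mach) 4.702e-08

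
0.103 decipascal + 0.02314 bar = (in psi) 0.3356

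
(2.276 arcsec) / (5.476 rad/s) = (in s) 2.015e-06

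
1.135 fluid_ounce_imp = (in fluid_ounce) 1.09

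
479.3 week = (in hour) 8.052e+04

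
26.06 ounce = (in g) 738.8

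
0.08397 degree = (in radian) 0.001466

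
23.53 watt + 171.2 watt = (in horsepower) 0.2611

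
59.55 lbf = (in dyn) 2.649e+07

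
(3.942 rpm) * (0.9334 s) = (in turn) 0.06132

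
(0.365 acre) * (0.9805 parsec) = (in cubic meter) 4.469e+19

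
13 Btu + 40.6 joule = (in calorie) 3288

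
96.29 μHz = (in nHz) 9.629e+04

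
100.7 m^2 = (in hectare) 0.01007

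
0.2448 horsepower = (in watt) 182.5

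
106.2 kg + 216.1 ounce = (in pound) 247.6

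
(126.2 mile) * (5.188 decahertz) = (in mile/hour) 2.357e+07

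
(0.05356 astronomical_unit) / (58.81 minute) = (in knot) 4.414e+06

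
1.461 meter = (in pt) 4141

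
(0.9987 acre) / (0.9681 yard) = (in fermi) 4.566e+18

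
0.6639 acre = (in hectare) 0.2687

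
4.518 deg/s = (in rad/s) 0.07885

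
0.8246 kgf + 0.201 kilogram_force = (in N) 10.06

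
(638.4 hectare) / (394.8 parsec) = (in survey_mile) 3.256e-16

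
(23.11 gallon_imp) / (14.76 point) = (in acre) 0.004986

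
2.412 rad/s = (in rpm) 23.03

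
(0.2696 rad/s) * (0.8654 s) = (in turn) 0.03713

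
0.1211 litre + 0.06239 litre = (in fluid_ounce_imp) 6.458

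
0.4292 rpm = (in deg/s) 2.575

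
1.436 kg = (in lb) 3.166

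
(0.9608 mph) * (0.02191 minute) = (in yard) 0.6175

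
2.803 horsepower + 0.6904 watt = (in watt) 2091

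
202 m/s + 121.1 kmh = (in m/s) 235.6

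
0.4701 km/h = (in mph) 0.2921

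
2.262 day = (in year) 0.006197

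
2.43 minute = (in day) 0.001688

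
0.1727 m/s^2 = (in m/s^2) 0.1727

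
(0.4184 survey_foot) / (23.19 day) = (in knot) 1.237e-07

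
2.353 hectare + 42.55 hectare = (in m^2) 4.49e+05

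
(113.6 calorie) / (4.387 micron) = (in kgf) 1.105e+07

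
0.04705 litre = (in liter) 0.04705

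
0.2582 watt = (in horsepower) 0.0003463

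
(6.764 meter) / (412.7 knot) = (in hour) 8.85e-06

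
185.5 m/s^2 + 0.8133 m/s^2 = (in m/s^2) 186.3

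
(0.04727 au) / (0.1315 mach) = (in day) 1828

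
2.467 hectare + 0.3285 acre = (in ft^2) 2.799e+05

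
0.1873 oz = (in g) 5.31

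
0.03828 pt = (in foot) 4.431e-05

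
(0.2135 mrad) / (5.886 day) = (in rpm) 4.009e-09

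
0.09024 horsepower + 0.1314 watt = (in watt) 67.42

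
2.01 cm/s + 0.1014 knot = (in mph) 0.1617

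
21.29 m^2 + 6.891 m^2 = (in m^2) 28.18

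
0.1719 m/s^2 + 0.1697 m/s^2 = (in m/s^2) 0.3416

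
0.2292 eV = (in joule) 3.672e-20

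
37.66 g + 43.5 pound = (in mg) 1.977e+07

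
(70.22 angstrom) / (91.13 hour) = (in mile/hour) 4.788e-14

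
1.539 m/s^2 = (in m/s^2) 1.539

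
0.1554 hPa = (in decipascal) 155.4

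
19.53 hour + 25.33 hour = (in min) 2692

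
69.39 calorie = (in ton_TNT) 6.939e-08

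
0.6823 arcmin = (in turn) 3.159e-05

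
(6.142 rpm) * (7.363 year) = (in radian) 1.493e+08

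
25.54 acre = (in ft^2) 1.113e+06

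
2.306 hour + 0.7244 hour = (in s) 1.091e+04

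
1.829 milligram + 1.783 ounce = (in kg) 0.05055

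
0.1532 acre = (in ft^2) 6673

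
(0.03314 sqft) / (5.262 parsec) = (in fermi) 1.896e-05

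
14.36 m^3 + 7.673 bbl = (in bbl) 97.99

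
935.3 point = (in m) 0.33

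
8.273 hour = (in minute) 496.4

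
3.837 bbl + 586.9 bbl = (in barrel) 590.7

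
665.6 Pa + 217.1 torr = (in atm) 0.2922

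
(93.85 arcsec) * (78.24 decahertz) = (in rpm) 3.399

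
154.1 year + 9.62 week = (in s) 4.866e+09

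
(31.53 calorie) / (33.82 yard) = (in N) 4.266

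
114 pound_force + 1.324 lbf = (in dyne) 5.13e+07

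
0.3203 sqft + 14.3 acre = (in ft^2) 6.229e+05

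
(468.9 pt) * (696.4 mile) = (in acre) 45.81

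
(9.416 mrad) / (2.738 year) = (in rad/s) 1.091e-10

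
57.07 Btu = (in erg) 6.021e+11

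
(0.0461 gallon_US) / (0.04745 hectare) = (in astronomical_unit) 2.458e-18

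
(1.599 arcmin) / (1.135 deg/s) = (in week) 3.882e-08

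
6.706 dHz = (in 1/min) 40.24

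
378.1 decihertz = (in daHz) 3.781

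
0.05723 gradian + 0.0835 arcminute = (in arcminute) 3.174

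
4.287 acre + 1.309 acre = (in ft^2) 2.438e+05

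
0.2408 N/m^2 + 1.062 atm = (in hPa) 1076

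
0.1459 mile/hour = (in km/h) 0.2348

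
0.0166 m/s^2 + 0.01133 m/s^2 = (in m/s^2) 0.02793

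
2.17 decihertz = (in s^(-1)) 0.217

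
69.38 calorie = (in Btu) 0.2751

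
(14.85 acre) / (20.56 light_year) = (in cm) 3.09e-11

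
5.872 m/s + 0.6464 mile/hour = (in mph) 13.78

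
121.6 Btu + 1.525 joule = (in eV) 8.008e+23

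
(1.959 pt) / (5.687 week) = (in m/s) 2.009e-10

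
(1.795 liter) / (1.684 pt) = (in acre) 0.0007466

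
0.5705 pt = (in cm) 0.02013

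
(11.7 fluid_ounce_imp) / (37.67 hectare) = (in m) 8.825e-10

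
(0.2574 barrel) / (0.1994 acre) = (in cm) 0.005071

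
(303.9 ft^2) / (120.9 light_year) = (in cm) 2.468e-15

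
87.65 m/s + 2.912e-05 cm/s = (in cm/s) 8765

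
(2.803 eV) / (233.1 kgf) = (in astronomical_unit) 1.313e-33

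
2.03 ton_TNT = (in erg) 8.494e+16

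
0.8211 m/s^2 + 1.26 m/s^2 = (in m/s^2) 2.081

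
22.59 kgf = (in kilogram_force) 22.59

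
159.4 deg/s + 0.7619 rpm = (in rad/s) 2.862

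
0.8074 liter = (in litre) 0.8074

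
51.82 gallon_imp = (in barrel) 1.482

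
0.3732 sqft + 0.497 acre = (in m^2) 2011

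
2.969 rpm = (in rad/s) 0.3109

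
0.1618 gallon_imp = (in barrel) 0.004627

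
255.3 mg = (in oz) 0.009005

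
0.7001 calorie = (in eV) 1.828e+19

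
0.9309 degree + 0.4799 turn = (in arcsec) 6.253e+05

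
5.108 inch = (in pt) 367.8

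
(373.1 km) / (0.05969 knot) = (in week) 20.09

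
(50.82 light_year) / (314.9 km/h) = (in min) 9.161e+13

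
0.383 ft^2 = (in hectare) 3.558e-06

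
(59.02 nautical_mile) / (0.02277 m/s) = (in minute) 8.001e+04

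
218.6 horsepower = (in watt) 1.63e+05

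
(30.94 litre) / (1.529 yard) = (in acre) 5.468e-06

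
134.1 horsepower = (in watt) 1e+05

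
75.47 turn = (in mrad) 4.742e+05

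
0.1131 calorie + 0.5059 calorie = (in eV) 1.616e+19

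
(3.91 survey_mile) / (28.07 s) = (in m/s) 224.2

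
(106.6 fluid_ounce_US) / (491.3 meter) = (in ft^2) 6.907e-05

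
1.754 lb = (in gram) 795.6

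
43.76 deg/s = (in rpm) 7.293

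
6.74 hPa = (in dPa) 6740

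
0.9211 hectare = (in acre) 2.276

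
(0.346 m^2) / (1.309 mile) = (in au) 1.098e-15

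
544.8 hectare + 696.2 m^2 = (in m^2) 5.449e+06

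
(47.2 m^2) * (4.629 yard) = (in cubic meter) 199.8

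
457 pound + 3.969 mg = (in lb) 457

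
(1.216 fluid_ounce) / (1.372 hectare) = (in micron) 0.002621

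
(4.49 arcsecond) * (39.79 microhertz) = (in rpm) 8.271e-09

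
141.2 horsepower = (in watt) 1.053e+05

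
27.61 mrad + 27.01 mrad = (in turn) 0.008693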